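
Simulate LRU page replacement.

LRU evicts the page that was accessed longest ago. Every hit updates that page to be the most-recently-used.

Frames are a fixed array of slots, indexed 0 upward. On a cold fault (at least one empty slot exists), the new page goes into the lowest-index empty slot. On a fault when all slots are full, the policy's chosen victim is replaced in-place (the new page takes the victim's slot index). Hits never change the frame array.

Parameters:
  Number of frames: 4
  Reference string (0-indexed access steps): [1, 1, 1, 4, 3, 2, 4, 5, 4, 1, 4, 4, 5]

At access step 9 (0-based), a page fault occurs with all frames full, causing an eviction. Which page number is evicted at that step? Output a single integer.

Step 0: ref 1 -> FAULT, frames=[1,-,-,-]
Step 1: ref 1 -> HIT, frames=[1,-,-,-]
Step 2: ref 1 -> HIT, frames=[1,-,-,-]
Step 3: ref 4 -> FAULT, frames=[1,4,-,-]
Step 4: ref 3 -> FAULT, frames=[1,4,3,-]
Step 5: ref 2 -> FAULT, frames=[1,4,3,2]
Step 6: ref 4 -> HIT, frames=[1,4,3,2]
Step 7: ref 5 -> FAULT, evict 1, frames=[5,4,3,2]
Step 8: ref 4 -> HIT, frames=[5,4,3,2]
Step 9: ref 1 -> FAULT, evict 3, frames=[5,4,1,2]
At step 9: evicted page 3

Answer: 3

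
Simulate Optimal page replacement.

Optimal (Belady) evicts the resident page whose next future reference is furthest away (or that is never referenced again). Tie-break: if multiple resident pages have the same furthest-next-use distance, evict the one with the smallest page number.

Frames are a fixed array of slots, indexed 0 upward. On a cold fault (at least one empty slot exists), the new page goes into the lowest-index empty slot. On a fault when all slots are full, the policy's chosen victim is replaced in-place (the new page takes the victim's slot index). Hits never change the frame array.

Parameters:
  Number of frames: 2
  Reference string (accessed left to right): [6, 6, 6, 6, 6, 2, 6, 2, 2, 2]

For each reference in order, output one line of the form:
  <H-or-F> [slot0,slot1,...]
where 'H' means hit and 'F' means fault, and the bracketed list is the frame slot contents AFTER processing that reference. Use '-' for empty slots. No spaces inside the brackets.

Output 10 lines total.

F [6,-]
H [6,-]
H [6,-]
H [6,-]
H [6,-]
F [6,2]
H [6,2]
H [6,2]
H [6,2]
H [6,2]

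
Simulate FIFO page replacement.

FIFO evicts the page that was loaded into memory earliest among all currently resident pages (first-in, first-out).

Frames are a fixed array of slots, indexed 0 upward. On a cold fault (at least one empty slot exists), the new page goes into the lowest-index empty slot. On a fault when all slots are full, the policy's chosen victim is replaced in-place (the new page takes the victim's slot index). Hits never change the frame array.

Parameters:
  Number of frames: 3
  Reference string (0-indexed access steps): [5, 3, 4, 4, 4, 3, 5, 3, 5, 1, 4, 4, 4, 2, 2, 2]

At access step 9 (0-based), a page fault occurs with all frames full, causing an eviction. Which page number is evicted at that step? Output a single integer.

Answer: 5

Derivation:
Step 0: ref 5 -> FAULT, frames=[5,-,-]
Step 1: ref 3 -> FAULT, frames=[5,3,-]
Step 2: ref 4 -> FAULT, frames=[5,3,4]
Step 3: ref 4 -> HIT, frames=[5,3,4]
Step 4: ref 4 -> HIT, frames=[5,3,4]
Step 5: ref 3 -> HIT, frames=[5,3,4]
Step 6: ref 5 -> HIT, frames=[5,3,4]
Step 7: ref 3 -> HIT, frames=[5,3,4]
Step 8: ref 5 -> HIT, frames=[5,3,4]
Step 9: ref 1 -> FAULT, evict 5, frames=[1,3,4]
At step 9: evicted page 5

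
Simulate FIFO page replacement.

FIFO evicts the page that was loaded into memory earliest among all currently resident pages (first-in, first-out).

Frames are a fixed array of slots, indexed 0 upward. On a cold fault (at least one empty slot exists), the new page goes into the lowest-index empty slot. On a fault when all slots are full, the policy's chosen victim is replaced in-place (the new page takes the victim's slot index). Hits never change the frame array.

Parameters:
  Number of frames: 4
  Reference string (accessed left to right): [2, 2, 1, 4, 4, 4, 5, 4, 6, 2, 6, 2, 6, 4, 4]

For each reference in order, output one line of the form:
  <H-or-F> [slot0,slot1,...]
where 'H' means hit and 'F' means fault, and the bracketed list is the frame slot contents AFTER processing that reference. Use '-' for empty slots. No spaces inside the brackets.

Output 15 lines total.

F [2,-,-,-]
H [2,-,-,-]
F [2,1,-,-]
F [2,1,4,-]
H [2,1,4,-]
H [2,1,4,-]
F [2,1,4,5]
H [2,1,4,5]
F [6,1,4,5]
F [6,2,4,5]
H [6,2,4,5]
H [6,2,4,5]
H [6,2,4,5]
H [6,2,4,5]
H [6,2,4,5]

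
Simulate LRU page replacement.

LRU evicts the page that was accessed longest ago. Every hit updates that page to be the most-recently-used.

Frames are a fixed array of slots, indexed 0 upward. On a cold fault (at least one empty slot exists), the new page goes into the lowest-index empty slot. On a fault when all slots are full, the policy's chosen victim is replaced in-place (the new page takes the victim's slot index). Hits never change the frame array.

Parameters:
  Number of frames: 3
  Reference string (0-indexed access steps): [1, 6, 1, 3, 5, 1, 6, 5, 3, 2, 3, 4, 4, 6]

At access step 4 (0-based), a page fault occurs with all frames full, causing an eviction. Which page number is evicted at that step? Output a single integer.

Answer: 6

Derivation:
Step 0: ref 1 -> FAULT, frames=[1,-,-]
Step 1: ref 6 -> FAULT, frames=[1,6,-]
Step 2: ref 1 -> HIT, frames=[1,6,-]
Step 3: ref 3 -> FAULT, frames=[1,6,3]
Step 4: ref 5 -> FAULT, evict 6, frames=[1,5,3]
At step 4: evicted page 6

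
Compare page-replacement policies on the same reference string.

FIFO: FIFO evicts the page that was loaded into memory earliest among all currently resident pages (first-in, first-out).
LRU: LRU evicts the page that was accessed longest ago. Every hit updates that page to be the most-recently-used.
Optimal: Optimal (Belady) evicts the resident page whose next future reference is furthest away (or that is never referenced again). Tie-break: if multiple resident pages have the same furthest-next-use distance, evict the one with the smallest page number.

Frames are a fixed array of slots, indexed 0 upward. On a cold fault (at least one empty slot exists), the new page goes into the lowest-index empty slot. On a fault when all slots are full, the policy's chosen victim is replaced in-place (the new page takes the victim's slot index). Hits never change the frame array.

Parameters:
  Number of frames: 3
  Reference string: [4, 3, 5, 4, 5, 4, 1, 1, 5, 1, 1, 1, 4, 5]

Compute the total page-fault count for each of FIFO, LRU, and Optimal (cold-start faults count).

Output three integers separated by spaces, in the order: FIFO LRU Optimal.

Answer: 5 4 4

Derivation:
--- FIFO ---
  step 0: ref 4 -> FAULT, frames=[4,-,-] (faults so far: 1)
  step 1: ref 3 -> FAULT, frames=[4,3,-] (faults so far: 2)
  step 2: ref 5 -> FAULT, frames=[4,3,5] (faults so far: 3)
  step 3: ref 4 -> HIT, frames=[4,3,5] (faults so far: 3)
  step 4: ref 5 -> HIT, frames=[4,3,5] (faults so far: 3)
  step 5: ref 4 -> HIT, frames=[4,3,5] (faults so far: 3)
  step 6: ref 1 -> FAULT, evict 4, frames=[1,3,5] (faults so far: 4)
  step 7: ref 1 -> HIT, frames=[1,3,5] (faults so far: 4)
  step 8: ref 5 -> HIT, frames=[1,3,5] (faults so far: 4)
  step 9: ref 1 -> HIT, frames=[1,3,5] (faults so far: 4)
  step 10: ref 1 -> HIT, frames=[1,3,5] (faults so far: 4)
  step 11: ref 1 -> HIT, frames=[1,3,5] (faults so far: 4)
  step 12: ref 4 -> FAULT, evict 3, frames=[1,4,5] (faults so far: 5)
  step 13: ref 5 -> HIT, frames=[1,4,5] (faults so far: 5)
  FIFO total faults: 5
--- LRU ---
  step 0: ref 4 -> FAULT, frames=[4,-,-] (faults so far: 1)
  step 1: ref 3 -> FAULT, frames=[4,3,-] (faults so far: 2)
  step 2: ref 5 -> FAULT, frames=[4,3,5] (faults so far: 3)
  step 3: ref 4 -> HIT, frames=[4,3,5] (faults so far: 3)
  step 4: ref 5 -> HIT, frames=[4,3,5] (faults so far: 3)
  step 5: ref 4 -> HIT, frames=[4,3,5] (faults so far: 3)
  step 6: ref 1 -> FAULT, evict 3, frames=[4,1,5] (faults so far: 4)
  step 7: ref 1 -> HIT, frames=[4,1,5] (faults so far: 4)
  step 8: ref 5 -> HIT, frames=[4,1,5] (faults so far: 4)
  step 9: ref 1 -> HIT, frames=[4,1,5] (faults so far: 4)
  step 10: ref 1 -> HIT, frames=[4,1,5] (faults so far: 4)
  step 11: ref 1 -> HIT, frames=[4,1,5] (faults so far: 4)
  step 12: ref 4 -> HIT, frames=[4,1,5] (faults so far: 4)
  step 13: ref 5 -> HIT, frames=[4,1,5] (faults so far: 4)
  LRU total faults: 4
--- Optimal ---
  step 0: ref 4 -> FAULT, frames=[4,-,-] (faults so far: 1)
  step 1: ref 3 -> FAULT, frames=[4,3,-] (faults so far: 2)
  step 2: ref 5 -> FAULT, frames=[4,3,5] (faults so far: 3)
  step 3: ref 4 -> HIT, frames=[4,3,5] (faults so far: 3)
  step 4: ref 5 -> HIT, frames=[4,3,5] (faults so far: 3)
  step 5: ref 4 -> HIT, frames=[4,3,5] (faults so far: 3)
  step 6: ref 1 -> FAULT, evict 3, frames=[4,1,5] (faults so far: 4)
  step 7: ref 1 -> HIT, frames=[4,1,5] (faults so far: 4)
  step 8: ref 5 -> HIT, frames=[4,1,5] (faults so far: 4)
  step 9: ref 1 -> HIT, frames=[4,1,5] (faults so far: 4)
  step 10: ref 1 -> HIT, frames=[4,1,5] (faults so far: 4)
  step 11: ref 1 -> HIT, frames=[4,1,5] (faults so far: 4)
  step 12: ref 4 -> HIT, frames=[4,1,5] (faults so far: 4)
  step 13: ref 5 -> HIT, frames=[4,1,5] (faults so far: 4)
  Optimal total faults: 4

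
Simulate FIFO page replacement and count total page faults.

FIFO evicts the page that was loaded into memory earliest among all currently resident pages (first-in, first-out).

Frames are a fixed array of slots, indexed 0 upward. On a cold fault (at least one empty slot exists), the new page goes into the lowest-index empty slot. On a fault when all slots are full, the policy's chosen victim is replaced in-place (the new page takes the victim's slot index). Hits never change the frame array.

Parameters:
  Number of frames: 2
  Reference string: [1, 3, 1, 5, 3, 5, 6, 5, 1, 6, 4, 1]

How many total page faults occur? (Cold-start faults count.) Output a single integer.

Step 0: ref 1 → FAULT, frames=[1,-]
Step 1: ref 3 → FAULT, frames=[1,3]
Step 2: ref 1 → HIT, frames=[1,3]
Step 3: ref 5 → FAULT (evict 1), frames=[5,3]
Step 4: ref 3 → HIT, frames=[5,3]
Step 5: ref 5 → HIT, frames=[5,3]
Step 6: ref 6 → FAULT (evict 3), frames=[5,6]
Step 7: ref 5 → HIT, frames=[5,6]
Step 8: ref 1 → FAULT (evict 5), frames=[1,6]
Step 9: ref 6 → HIT, frames=[1,6]
Step 10: ref 4 → FAULT (evict 6), frames=[1,4]
Step 11: ref 1 → HIT, frames=[1,4]
Total faults: 6

Answer: 6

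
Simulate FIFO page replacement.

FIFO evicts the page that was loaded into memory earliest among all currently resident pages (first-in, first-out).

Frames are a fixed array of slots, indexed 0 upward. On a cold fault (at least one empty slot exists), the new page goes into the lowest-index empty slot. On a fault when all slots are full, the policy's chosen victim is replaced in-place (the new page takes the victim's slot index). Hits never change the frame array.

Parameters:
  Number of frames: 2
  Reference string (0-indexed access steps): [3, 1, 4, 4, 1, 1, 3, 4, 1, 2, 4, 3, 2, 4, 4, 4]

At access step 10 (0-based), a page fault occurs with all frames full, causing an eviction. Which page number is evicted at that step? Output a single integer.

Answer: 1

Derivation:
Step 0: ref 3 -> FAULT, frames=[3,-]
Step 1: ref 1 -> FAULT, frames=[3,1]
Step 2: ref 4 -> FAULT, evict 3, frames=[4,1]
Step 3: ref 4 -> HIT, frames=[4,1]
Step 4: ref 1 -> HIT, frames=[4,1]
Step 5: ref 1 -> HIT, frames=[4,1]
Step 6: ref 3 -> FAULT, evict 1, frames=[4,3]
Step 7: ref 4 -> HIT, frames=[4,3]
Step 8: ref 1 -> FAULT, evict 4, frames=[1,3]
Step 9: ref 2 -> FAULT, evict 3, frames=[1,2]
Step 10: ref 4 -> FAULT, evict 1, frames=[4,2]
At step 10: evicted page 1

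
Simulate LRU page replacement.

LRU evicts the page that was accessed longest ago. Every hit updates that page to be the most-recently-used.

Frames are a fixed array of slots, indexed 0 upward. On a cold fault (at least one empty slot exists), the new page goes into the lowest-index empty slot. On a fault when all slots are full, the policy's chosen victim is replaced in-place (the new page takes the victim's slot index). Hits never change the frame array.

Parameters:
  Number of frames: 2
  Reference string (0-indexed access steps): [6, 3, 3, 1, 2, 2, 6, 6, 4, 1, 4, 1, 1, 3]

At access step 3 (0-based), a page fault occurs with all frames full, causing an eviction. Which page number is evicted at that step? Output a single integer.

Answer: 6

Derivation:
Step 0: ref 6 -> FAULT, frames=[6,-]
Step 1: ref 3 -> FAULT, frames=[6,3]
Step 2: ref 3 -> HIT, frames=[6,3]
Step 3: ref 1 -> FAULT, evict 6, frames=[1,3]
At step 3: evicted page 6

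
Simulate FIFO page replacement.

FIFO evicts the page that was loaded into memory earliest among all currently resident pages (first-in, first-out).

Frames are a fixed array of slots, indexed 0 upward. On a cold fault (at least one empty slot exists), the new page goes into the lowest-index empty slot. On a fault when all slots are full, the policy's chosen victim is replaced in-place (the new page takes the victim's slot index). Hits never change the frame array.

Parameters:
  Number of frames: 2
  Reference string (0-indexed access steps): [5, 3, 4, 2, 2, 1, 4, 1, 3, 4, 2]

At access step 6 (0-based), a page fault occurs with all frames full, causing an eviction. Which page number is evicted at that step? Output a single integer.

Answer: 2

Derivation:
Step 0: ref 5 -> FAULT, frames=[5,-]
Step 1: ref 3 -> FAULT, frames=[5,3]
Step 2: ref 4 -> FAULT, evict 5, frames=[4,3]
Step 3: ref 2 -> FAULT, evict 3, frames=[4,2]
Step 4: ref 2 -> HIT, frames=[4,2]
Step 5: ref 1 -> FAULT, evict 4, frames=[1,2]
Step 6: ref 4 -> FAULT, evict 2, frames=[1,4]
At step 6: evicted page 2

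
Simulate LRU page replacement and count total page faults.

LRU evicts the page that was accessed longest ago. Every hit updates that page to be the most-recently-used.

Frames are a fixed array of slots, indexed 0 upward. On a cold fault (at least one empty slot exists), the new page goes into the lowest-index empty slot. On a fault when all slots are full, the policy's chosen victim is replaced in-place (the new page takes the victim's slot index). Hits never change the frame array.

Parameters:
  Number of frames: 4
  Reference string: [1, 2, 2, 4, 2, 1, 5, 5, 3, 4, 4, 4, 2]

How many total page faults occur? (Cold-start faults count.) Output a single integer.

Answer: 7

Derivation:
Step 0: ref 1 → FAULT, frames=[1,-,-,-]
Step 1: ref 2 → FAULT, frames=[1,2,-,-]
Step 2: ref 2 → HIT, frames=[1,2,-,-]
Step 3: ref 4 → FAULT, frames=[1,2,4,-]
Step 4: ref 2 → HIT, frames=[1,2,4,-]
Step 5: ref 1 → HIT, frames=[1,2,4,-]
Step 6: ref 5 → FAULT, frames=[1,2,4,5]
Step 7: ref 5 → HIT, frames=[1,2,4,5]
Step 8: ref 3 → FAULT (evict 4), frames=[1,2,3,5]
Step 9: ref 4 → FAULT (evict 2), frames=[1,4,3,5]
Step 10: ref 4 → HIT, frames=[1,4,3,5]
Step 11: ref 4 → HIT, frames=[1,4,3,5]
Step 12: ref 2 → FAULT (evict 1), frames=[2,4,3,5]
Total faults: 7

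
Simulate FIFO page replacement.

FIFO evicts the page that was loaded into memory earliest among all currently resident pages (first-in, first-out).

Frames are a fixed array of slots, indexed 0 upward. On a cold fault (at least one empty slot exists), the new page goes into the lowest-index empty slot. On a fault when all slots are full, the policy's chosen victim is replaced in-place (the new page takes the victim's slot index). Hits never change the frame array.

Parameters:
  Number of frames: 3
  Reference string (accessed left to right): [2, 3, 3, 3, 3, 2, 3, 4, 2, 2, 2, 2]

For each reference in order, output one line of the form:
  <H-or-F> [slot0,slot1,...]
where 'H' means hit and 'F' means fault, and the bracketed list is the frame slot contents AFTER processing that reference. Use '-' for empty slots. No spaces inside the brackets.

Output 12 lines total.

F [2,-,-]
F [2,3,-]
H [2,3,-]
H [2,3,-]
H [2,3,-]
H [2,3,-]
H [2,3,-]
F [2,3,4]
H [2,3,4]
H [2,3,4]
H [2,3,4]
H [2,3,4]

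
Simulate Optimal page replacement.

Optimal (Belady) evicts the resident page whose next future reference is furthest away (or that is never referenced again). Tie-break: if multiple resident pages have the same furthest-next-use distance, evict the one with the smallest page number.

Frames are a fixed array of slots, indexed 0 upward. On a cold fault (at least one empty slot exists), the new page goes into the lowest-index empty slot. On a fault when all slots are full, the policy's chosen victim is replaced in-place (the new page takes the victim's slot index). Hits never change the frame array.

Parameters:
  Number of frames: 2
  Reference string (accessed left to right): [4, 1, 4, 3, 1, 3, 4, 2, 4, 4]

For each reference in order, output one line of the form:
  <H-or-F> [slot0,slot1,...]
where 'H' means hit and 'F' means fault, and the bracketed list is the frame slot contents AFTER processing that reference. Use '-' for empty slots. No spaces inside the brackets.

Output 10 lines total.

F [4,-]
F [4,1]
H [4,1]
F [3,1]
H [3,1]
H [3,1]
F [3,4]
F [2,4]
H [2,4]
H [2,4]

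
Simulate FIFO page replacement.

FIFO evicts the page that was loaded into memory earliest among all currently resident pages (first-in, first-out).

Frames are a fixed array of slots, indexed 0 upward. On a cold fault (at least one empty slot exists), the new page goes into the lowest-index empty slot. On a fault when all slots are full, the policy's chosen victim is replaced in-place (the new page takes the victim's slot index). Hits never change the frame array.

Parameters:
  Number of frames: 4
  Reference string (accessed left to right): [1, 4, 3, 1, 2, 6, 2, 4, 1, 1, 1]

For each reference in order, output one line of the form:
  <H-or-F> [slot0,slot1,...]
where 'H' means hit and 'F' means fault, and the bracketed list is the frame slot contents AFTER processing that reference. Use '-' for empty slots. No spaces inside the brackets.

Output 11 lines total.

F [1,-,-,-]
F [1,4,-,-]
F [1,4,3,-]
H [1,4,3,-]
F [1,4,3,2]
F [6,4,3,2]
H [6,4,3,2]
H [6,4,3,2]
F [6,1,3,2]
H [6,1,3,2]
H [6,1,3,2]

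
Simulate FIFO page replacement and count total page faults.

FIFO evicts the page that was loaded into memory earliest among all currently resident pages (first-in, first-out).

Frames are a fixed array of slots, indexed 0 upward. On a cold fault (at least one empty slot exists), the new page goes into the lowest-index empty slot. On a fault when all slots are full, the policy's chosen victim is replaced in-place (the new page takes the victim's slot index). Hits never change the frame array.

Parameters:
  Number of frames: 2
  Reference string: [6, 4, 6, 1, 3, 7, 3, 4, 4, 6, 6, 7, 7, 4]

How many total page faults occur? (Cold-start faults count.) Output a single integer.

Answer: 9

Derivation:
Step 0: ref 6 → FAULT, frames=[6,-]
Step 1: ref 4 → FAULT, frames=[6,4]
Step 2: ref 6 → HIT, frames=[6,4]
Step 3: ref 1 → FAULT (evict 6), frames=[1,4]
Step 4: ref 3 → FAULT (evict 4), frames=[1,3]
Step 5: ref 7 → FAULT (evict 1), frames=[7,3]
Step 6: ref 3 → HIT, frames=[7,3]
Step 7: ref 4 → FAULT (evict 3), frames=[7,4]
Step 8: ref 4 → HIT, frames=[7,4]
Step 9: ref 6 → FAULT (evict 7), frames=[6,4]
Step 10: ref 6 → HIT, frames=[6,4]
Step 11: ref 7 → FAULT (evict 4), frames=[6,7]
Step 12: ref 7 → HIT, frames=[6,7]
Step 13: ref 4 → FAULT (evict 6), frames=[4,7]
Total faults: 9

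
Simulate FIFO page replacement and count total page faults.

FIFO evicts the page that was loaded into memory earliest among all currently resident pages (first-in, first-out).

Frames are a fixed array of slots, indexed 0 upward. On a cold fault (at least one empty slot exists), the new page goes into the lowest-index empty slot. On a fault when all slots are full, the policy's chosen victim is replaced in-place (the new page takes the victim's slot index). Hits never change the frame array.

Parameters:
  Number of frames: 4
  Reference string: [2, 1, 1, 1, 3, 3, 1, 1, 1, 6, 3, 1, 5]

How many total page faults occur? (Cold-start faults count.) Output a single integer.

Answer: 5

Derivation:
Step 0: ref 2 → FAULT, frames=[2,-,-,-]
Step 1: ref 1 → FAULT, frames=[2,1,-,-]
Step 2: ref 1 → HIT, frames=[2,1,-,-]
Step 3: ref 1 → HIT, frames=[2,1,-,-]
Step 4: ref 3 → FAULT, frames=[2,1,3,-]
Step 5: ref 3 → HIT, frames=[2,1,3,-]
Step 6: ref 1 → HIT, frames=[2,1,3,-]
Step 7: ref 1 → HIT, frames=[2,1,3,-]
Step 8: ref 1 → HIT, frames=[2,1,3,-]
Step 9: ref 6 → FAULT, frames=[2,1,3,6]
Step 10: ref 3 → HIT, frames=[2,1,3,6]
Step 11: ref 1 → HIT, frames=[2,1,3,6]
Step 12: ref 5 → FAULT (evict 2), frames=[5,1,3,6]
Total faults: 5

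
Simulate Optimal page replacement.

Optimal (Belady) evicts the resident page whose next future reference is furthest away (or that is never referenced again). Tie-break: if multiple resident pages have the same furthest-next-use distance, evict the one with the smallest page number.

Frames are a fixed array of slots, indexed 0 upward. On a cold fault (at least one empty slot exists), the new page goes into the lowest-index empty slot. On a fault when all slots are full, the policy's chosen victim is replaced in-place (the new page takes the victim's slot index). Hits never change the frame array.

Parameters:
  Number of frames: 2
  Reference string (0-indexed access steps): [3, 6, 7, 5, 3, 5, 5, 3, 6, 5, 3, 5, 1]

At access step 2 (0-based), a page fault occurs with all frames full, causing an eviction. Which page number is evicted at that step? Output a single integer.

Answer: 6

Derivation:
Step 0: ref 3 -> FAULT, frames=[3,-]
Step 1: ref 6 -> FAULT, frames=[3,6]
Step 2: ref 7 -> FAULT, evict 6, frames=[3,7]
At step 2: evicted page 6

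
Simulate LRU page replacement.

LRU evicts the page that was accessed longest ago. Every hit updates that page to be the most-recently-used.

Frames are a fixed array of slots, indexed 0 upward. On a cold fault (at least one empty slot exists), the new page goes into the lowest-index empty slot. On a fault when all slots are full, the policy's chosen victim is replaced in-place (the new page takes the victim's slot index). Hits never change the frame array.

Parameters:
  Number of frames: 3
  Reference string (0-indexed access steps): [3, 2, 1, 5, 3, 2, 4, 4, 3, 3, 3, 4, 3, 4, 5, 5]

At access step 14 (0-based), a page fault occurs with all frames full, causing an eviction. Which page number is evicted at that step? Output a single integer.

Step 0: ref 3 -> FAULT, frames=[3,-,-]
Step 1: ref 2 -> FAULT, frames=[3,2,-]
Step 2: ref 1 -> FAULT, frames=[3,2,1]
Step 3: ref 5 -> FAULT, evict 3, frames=[5,2,1]
Step 4: ref 3 -> FAULT, evict 2, frames=[5,3,1]
Step 5: ref 2 -> FAULT, evict 1, frames=[5,3,2]
Step 6: ref 4 -> FAULT, evict 5, frames=[4,3,2]
Step 7: ref 4 -> HIT, frames=[4,3,2]
Step 8: ref 3 -> HIT, frames=[4,3,2]
Step 9: ref 3 -> HIT, frames=[4,3,2]
Step 10: ref 3 -> HIT, frames=[4,3,2]
Step 11: ref 4 -> HIT, frames=[4,3,2]
Step 12: ref 3 -> HIT, frames=[4,3,2]
Step 13: ref 4 -> HIT, frames=[4,3,2]
Step 14: ref 5 -> FAULT, evict 2, frames=[4,3,5]
At step 14: evicted page 2

Answer: 2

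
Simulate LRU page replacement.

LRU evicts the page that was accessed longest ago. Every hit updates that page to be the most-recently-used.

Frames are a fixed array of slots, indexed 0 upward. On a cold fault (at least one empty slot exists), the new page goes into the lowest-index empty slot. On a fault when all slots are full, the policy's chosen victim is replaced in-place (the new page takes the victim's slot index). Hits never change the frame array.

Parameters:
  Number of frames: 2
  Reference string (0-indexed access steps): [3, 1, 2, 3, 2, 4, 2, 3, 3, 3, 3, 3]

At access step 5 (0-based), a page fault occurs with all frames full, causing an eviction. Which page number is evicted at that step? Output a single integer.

Answer: 3

Derivation:
Step 0: ref 3 -> FAULT, frames=[3,-]
Step 1: ref 1 -> FAULT, frames=[3,1]
Step 2: ref 2 -> FAULT, evict 3, frames=[2,1]
Step 3: ref 3 -> FAULT, evict 1, frames=[2,3]
Step 4: ref 2 -> HIT, frames=[2,3]
Step 5: ref 4 -> FAULT, evict 3, frames=[2,4]
At step 5: evicted page 3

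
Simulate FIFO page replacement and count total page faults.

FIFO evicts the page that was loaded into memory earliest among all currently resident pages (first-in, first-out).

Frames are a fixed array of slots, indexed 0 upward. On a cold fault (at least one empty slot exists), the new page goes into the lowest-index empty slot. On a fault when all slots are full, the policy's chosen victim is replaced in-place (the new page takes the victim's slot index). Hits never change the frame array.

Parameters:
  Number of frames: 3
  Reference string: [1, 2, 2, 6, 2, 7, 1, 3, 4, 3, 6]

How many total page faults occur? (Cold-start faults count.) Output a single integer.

Step 0: ref 1 → FAULT, frames=[1,-,-]
Step 1: ref 2 → FAULT, frames=[1,2,-]
Step 2: ref 2 → HIT, frames=[1,2,-]
Step 3: ref 6 → FAULT, frames=[1,2,6]
Step 4: ref 2 → HIT, frames=[1,2,6]
Step 5: ref 7 → FAULT (evict 1), frames=[7,2,6]
Step 6: ref 1 → FAULT (evict 2), frames=[7,1,6]
Step 7: ref 3 → FAULT (evict 6), frames=[7,1,3]
Step 8: ref 4 → FAULT (evict 7), frames=[4,1,3]
Step 9: ref 3 → HIT, frames=[4,1,3]
Step 10: ref 6 → FAULT (evict 1), frames=[4,6,3]
Total faults: 8

Answer: 8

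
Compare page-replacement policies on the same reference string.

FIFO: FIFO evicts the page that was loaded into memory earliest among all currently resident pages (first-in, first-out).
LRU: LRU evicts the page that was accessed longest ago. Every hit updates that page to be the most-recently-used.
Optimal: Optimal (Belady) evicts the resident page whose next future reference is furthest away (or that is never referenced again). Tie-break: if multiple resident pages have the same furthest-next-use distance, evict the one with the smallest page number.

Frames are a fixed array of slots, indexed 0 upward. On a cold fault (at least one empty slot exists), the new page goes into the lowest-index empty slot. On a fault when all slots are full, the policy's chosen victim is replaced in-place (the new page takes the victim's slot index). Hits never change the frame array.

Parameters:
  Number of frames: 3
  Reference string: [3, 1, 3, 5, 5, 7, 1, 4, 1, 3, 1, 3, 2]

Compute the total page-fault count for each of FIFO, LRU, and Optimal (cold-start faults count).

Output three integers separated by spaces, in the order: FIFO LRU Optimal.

Answer: 8 8 6

Derivation:
--- FIFO ---
  step 0: ref 3 -> FAULT, frames=[3,-,-] (faults so far: 1)
  step 1: ref 1 -> FAULT, frames=[3,1,-] (faults so far: 2)
  step 2: ref 3 -> HIT, frames=[3,1,-] (faults so far: 2)
  step 3: ref 5 -> FAULT, frames=[3,1,5] (faults so far: 3)
  step 4: ref 5 -> HIT, frames=[3,1,5] (faults so far: 3)
  step 5: ref 7 -> FAULT, evict 3, frames=[7,1,5] (faults so far: 4)
  step 6: ref 1 -> HIT, frames=[7,1,5] (faults so far: 4)
  step 7: ref 4 -> FAULT, evict 1, frames=[7,4,5] (faults so far: 5)
  step 8: ref 1 -> FAULT, evict 5, frames=[7,4,1] (faults so far: 6)
  step 9: ref 3 -> FAULT, evict 7, frames=[3,4,1] (faults so far: 7)
  step 10: ref 1 -> HIT, frames=[3,4,1] (faults so far: 7)
  step 11: ref 3 -> HIT, frames=[3,4,1] (faults so far: 7)
  step 12: ref 2 -> FAULT, evict 4, frames=[3,2,1] (faults so far: 8)
  FIFO total faults: 8
--- LRU ---
  step 0: ref 3 -> FAULT, frames=[3,-,-] (faults so far: 1)
  step 1: ref 1 -> FAULT, frames=[3,1,-] (faults so far: 2)
  step 2: ref 3 -> HIT, frames=[3,1,-] (faults so far: 2)
  step 3: ref 5 -> FAULT, frames=[3,1,5] (faults so far: 3)
  step 4: ref 5 -> HIT, frames=[3,1,5] (faults so far: 3)
  step 5: ref 7 -> FAULT, evict 1, frames=[3,7,5] (faults so far: 4)
  step 6: ref 1 -> FAULT, evict 3, frames=[1,7,5] (faults so far: 5)
  step 7: ref 4 -> FAULT, evict 5, frames=[1,7,4] (faults so far: 6)
  step 8: ref 1 -> HIT, frames=[1,7,4] (faults so far: 6)
  step 9: ref 3 -> FAULT, evict 7, frames=[1,3,4] (faults so far: 7)
  step 10: ref 1 -> HIT, frames=[1,3,4] (faults so far: 7)
  step 11: ref 3 -> HIT, frames=[1,3,4] (faults so far: 7)
  step 12: ref 2 -> FAULT, evict 4, frames=[1,3,2] (faults so far: 8)
  LRU total faults: 8
--- Optimal ---
  step 0: ref 3 -> FAULT, frames=[3,-,-] (faults so far: 1)
  step 1: ref 1 -> FAULT, frames=[3,1,-] (faults so far: 2)
  step 2: ref 3 -> HIT, frames=[3,1,-] (faults so far: 2)
  step 3: ref 5 -> FAULT, frames=[3,1,5] (faults so far: 3)
  step 4: ref 5 -> HIT, frames=[3,1,5] (faults so far: 3)
  step 5: ref 7 -> FAULT, evict 5, frames=[3,1,7] (faults so far: 4)
  step 6: ref 1 -> HIT, frames=[3,1,7] (faults so far: 4)
  step 7: ref 4 -> FAULT, evict 7, frames=[3,1,4] (faults so far: 5)
  step 8: ref 1 -> HIT, frames=[3,1,4] (faults so far: 5)
  step 9: ref 3 -> HIT, frames=[3,1,4] (faults so far: 5)
  step 10: ref 1 -> HIT, frames=[3,1,4] (faults so far: 5)
  step 11: ref 3 -> HIT, frames=[3,1,4] (faults so far: 5)
  step 12: ref 2 -> FAULT, evict 1, frames=[3,2,4] (faults so far: 6)
  Optimal total faults: 6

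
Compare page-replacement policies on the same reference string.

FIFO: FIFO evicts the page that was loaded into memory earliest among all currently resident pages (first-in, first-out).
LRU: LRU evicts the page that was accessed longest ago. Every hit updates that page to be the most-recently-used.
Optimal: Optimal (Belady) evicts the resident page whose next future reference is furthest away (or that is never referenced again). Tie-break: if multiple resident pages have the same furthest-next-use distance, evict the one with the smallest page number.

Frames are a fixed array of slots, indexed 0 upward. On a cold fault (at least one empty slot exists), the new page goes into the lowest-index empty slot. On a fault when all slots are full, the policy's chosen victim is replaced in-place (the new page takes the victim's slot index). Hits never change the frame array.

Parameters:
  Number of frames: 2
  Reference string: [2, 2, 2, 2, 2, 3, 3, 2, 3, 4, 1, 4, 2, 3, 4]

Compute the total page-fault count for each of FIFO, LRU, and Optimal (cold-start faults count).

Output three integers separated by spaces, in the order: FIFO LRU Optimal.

Answer: 7 7 6

Derivation:
--- FIFO ---
  step 0: ref 2 -> FAULT, frames=[2,-] (faults so far: 1)
  step 1: ref 2 -> HIT, frames=[2,-] (faults so far: 1)
  step 2: ref 2 -> HIT, frames=[2,-] (faults so far: 1)
  step 3: ref 2 -> HIT, frames=[2,-] (faults so far: 1)
  step 4: ref 2 -> HIT, frames=[2,-] (faults so far: 1)
  step 5: ref 3 -> FAULT, frames=[2,3] (faults so far: 2)
  step 6: ref 3 -> HIT, frames=[2,3] (faults so far: 2)
  step 7: ref 2 -> HIT, frames=[2,3] (faults so far: 2)
  step 8: ref 3 -> HIT, frames=[2,3] (faults so far: 2)
  step 9: ref 4 -> FAULT, evict 2, frames=[4,3] (faults so far: 3)
  step 10: ref 1 -> FAULT, evict 3, frames=[4,1] (faults so far: 4)
  step 11: ref 4 -> HIT, frames=[4,1] (faults so far: 4)
  step 12: ref 2 -> FAULT, evict 4, frames=[2,1] (faults so far: 5)
  step 13: ref 3 -> FAULT, evict 1, frames=[2,3] (faults so far: 6)
  step 14: ref 4 -> FAULT, evict 2, frames=[4,3] (faults so far: 7)
  FIFO total faults: 7
--- LRU ---
  step 0: ref 2 -> FAULT, frames=[2,-] (faults so far: 1)
  step 1: ref 2 -> HIT, frames=[2,-] (faults so far: 1)
  step 2: ref 2 -> HIT, frames=[2,-] (faults so far: 1)
  step 3: ref 2 -> HIT, frames=[2,-] (faults so far: 1)
  step 4: ref 2 -> HIT, frames=[2,-] (faults so far: 1)
  step 5: ref 3 -> FAULT, frames=[2,3] (faults so far: 2)
  step 6: ref 3 -> HIT, frames=[2,3] (faults so far: 2)
  step 7: ref 2 -> HIT, frames=[2,3] (faults so far: 2)
  step 8: ref 3 -> HIT, frames=[2,3] (faults so far: 2)
  step 9: ref 4 -> FAULT, evict 2, frames=[4,3] (faults so far: 3)
  step 10: ref 1 -> FAULT, evict 3, frames=[4,1] (faults so far: 4)
  step 11: ref 4 -> HIT, frames=[4,1] (faults so far: 4)
  step 12: ref 2 -> FAULT, evict 1, frames=[4,2] (faults so far: 5)
  step 13: ref 3 -> FAULT, evict 4, frames=[3,2] (faults so far: 6)
  step 14: ref 4 -> FAULT, evict 2, frames=[3,4] (faults so far: 7)
  LRU total faults: 7
--- Optimal ---
  step 0: ref 2 -> FAULT, frames=[2,-] (faults so far: 1)
  step 1: ref 2 -> HIT, frames=[2,-] (faults so far: 1)
  step 2: ref 2 -> HIT, frames=[2,-] (faults so far: 1)
  step 3: ref 2 -> HIT, frames=[2,-] (faults so far: 1)
  step 4: ref 2 -> HIT, frames=[2,-] (faults so far: 1)
  step 5: ref 3 -> FAULT, frames=[2,3] (faults so far: 2)
  step 6: ref 3 -> HIT, frames=[2,3] (faults so far: 2)
  step 7: ref 2 -> HIT, frames=[2,3] (faults so far: 2)
  step 8: ref 3 -> HIT, frames=[2,3] (faults so far: 2)
  step 9: ref 4 -> FAULT, evict 3, frames=[2,4] (faults so far: 3)
  step 10: ref 1 -> FAULT, evict 2, frames=[1,4] (faults so far: 4)
  step 11: ref 4 -> HIT, frames=[1,4] (faults so far: 4)
  step 12: ref 2 -> FAULT, evict 1, frames=[2,4] (faults so far: 5)
  step 13: ref 3 -> FAULT, evict 2, frames=[3,4] (faults so far: 6)
  step 14: ref 4 -> HIT, frames=[3,4] (faults so far: 6)
  Optimal total faults: 6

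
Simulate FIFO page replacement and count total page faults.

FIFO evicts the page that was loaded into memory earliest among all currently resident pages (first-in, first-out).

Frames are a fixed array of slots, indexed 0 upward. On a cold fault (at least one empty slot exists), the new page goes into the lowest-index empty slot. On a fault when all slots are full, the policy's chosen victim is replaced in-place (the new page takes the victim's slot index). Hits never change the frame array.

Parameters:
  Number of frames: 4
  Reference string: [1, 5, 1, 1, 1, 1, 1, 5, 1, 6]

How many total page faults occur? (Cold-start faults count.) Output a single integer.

Answer: 3

Derivation:
Step 0: ref 1 → FAULT, frames=[1,-,-,-]
Step 1: ref 5 → FAULT, frames=[1,5,-,-]
Step 2: ref 1 → HIT, frames=[1,5,-,-]
Step 3: ref 1 → HIT, frames=[1,5,-,-]
Step 4: ref 1 → HIT, frames=[1,5,-,-]
Step 5: ref 1 → HIT, frames=[1,5,-,-]
Step 6: ref 1 → HIT, frames=[1,5,-,-]
Step 7: ref 5 → HIT, frames=[1,5,-,-]
Step 8: ref 1 → HIT, frames=[1,5,-,-]
Step 9: ref 6 → FAULT, frames=[1,5,6,-]
Total faults: 3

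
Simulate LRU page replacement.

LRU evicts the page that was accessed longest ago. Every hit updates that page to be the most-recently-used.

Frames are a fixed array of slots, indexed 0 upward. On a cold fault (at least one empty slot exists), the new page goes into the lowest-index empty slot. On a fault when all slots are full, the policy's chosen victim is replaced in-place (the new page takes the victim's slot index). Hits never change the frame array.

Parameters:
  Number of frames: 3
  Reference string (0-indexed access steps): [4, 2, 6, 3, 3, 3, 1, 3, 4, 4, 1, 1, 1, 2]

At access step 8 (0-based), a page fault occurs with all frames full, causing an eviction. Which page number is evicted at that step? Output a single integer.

Step 0: ref 4 -> FAULT, frames=[4,-,-]
Step 1: ref 2 -> FAULT, frames=[4,2,-]
Step 2: ref 6 -> FAULT, frames=[4,2,6]
Step 3: ref 3 -> FAULT, evict 4, frames=[3,2,6]
Step 4: ref 3 -> HIT, frames=[3,2,6]
Step 5: ref 3 -> HIT, frames=[3,2,6]
Step 6: ref 1 -> FAULT, evict 2, frames=[3,1,6]
Step 7: ref 3 -> HIT, frames=[3,1,6]
Step 8: ref 4 -> FAULT, evict 6, frames=[3,1,4]
At step 8: evicted page 6

Answer: 6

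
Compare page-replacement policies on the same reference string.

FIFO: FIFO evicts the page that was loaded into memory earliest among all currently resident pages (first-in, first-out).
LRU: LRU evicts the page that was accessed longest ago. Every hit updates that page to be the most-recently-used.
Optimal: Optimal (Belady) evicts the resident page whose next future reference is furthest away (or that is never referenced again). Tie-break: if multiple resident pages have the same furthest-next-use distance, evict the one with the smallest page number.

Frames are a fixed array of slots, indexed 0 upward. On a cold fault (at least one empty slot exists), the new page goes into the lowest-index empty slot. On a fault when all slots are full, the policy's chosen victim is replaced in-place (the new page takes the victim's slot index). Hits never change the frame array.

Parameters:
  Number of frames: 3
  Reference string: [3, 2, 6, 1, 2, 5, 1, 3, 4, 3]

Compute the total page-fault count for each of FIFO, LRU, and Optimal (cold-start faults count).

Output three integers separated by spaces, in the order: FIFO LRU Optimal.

--- FIFO ---
  step 0: ref 3 -> FAULT, frames=[3,-,-] (faults so far: 1)
  step 1: ref 2 -> FAULT, frames=[3,2,-] (faults so far: 2)
  step 2: ref 6 -> FAULT, frames=[3,2,6] (faults so far: 3)
  step 3: ref 1 -> FAULT, evict 3, frames=[1,2,6] (faults so far: 4)
  step 4: ref 2 -> HIT, frames=[1,2,6] (faults so far: 4)
  step 5: ref 5 -> FAULT, evict 2, frames=[1,5,6] (faults so far: 5)
  step 6: ref 1 -> HIT, frames=[1,5,6] (faults so far: 5)
  step 7: ref 3 -> FAULT, evict 6, frames=[1,5,3] (faults so far: 6)
  step 8: ref 4 -> FAULT, evict 1, frames=[4,5,3] (faults so far: 7)
  step 9: ref 3 -> HIT, frames=[4,5,3] (faults so far: 7)
  FIFO total faults: 7
--- LRU ---
  step 0: ref 3 -> FAULT, frames=[3,-,-] (faults so far: 1)
  step 1: ref 2 -> FAULT, frames=[3,2,-] (faults so far: 2)
  step 2: ref 6 -> FAULT, frames=[3,2,6] (faults so far: 3)
  step 3: ref 1 -> FAULT, evict 3, frames=[1,2,6] (faults so far: 4)
  step 4: ref 2 -> HIT, frames=[1,2,6] (faults so far: 4)
  step 5: ref 5 -> FAULT, evict 6, frames=[1,2,5] (faults so far: 5)
  step 6: ref 1 -> HIT, frames=[1,2,5] (faults so far: 5)
  step 7: ref 3 -> FAULT, evict 2, frames=[1,3,5] (faults so far: 6)
  step 8: ref 4 -> FAULT, evict 5, frames=[1,3,4] (faults so far: 7)
  step 9: ref 3 -> HIT, frames=[1,3,4] (faults so far: 7)
  LRU total faults: 7
--- Optimal ---
  step 0: ref 3 -> FAULT, frames=[3,-,-] (faults so far: 1)
  step 1: ref 2 -> FAULT, frames=[3,2,-] (faults so far: 2)
  step 2: ref 6 -> FAULT, frames=[3,2,6] (faults so far: 3)
  step 3: ref 1 -> FAULT, evict 6, frames=[3,2,1] (faults so far: 4)
  step 4: ref 2 -> HIT, frames=[3,2,1] (faults so far: 4)
  step 5: ref 5 -> FAULT, evict 2, frames=[3,5,1] (faults so far: 5)
  step 6: ref 1 -> HIT, frames=[3,5,1] (faults so far: 5)
  step 7: ref 3 -> HIT, frames=[3,5,1] (faults so far: 5)
  step 8: ref 4 -> FAULT, evict 1, frames=[3,5,4] (faults so far: 6)
  step 9: ref 3 -> HIT, frames=[3,5,4] (faults so far: 6)
  Optimal total faults: 6

Answer: 7 7 6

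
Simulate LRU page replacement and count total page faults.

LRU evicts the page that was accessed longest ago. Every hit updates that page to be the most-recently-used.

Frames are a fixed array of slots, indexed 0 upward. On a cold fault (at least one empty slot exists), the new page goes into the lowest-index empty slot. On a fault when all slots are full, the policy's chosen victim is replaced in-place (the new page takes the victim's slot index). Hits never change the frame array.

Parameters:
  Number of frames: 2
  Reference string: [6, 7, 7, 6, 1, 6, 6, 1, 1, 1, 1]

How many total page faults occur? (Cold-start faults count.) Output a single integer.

Answer: 3

Derivation:
Step 0: ref 6 → FAULT, frames=[6,-]
Step 1: ref 7 → FAULT, frames=[6,7]
Step 2: ref 7 → HIT, frames=[6,7]
Step 3: ref 6 → HIT, frames=[6,7]
Step 4: ref 1 → FAULT (evict 7), frames=[6,1]
Step 5: ref 6 → HIT, frames=[6,1]
Step 6: ref 6 → HIT, frames=[6,1]
Step 7: ref 1 → HIT, frames=[6,1]
Step 8: ref 1 → HIT, frames=[6,1]
Step 9: ref 1 → HIT, frames=[6,1]
Step 10: ref 1 → HIT, frames=[6,1]
Total faults: 3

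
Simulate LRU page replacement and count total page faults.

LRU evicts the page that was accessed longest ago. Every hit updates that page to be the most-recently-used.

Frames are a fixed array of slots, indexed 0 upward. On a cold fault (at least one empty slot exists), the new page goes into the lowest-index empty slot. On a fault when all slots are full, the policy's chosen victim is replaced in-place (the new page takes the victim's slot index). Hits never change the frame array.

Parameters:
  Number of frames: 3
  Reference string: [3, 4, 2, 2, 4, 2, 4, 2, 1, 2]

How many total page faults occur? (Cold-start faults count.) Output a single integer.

Answer: 4

Derivation:
Step 0: ref 3 → FAULT, frames=[3,-,-]
Step 1: ref 4 → FAULT, frames=[3,4,-]
Step 2: ref 2 → FAULT, frames=[3,4,2]
Step 3: ref 2 → HIT, frames=[3,4,2]
Step 4: ref 4 → HIT, frames=[3,4,2]
Step 5: ref 2 → HIT, frames=[3,4,2]
Step 6: ref 4 → HIT, frames=[3,4,2]
Step 7: ref 2 → HIT, frames=[3,4,2]
Step 8: ref 1 → FAULT (evict 3), frames=[1,4,2]
Step 9: ref 2 → HIT, frames=[1,4,2]
Total faults: 4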